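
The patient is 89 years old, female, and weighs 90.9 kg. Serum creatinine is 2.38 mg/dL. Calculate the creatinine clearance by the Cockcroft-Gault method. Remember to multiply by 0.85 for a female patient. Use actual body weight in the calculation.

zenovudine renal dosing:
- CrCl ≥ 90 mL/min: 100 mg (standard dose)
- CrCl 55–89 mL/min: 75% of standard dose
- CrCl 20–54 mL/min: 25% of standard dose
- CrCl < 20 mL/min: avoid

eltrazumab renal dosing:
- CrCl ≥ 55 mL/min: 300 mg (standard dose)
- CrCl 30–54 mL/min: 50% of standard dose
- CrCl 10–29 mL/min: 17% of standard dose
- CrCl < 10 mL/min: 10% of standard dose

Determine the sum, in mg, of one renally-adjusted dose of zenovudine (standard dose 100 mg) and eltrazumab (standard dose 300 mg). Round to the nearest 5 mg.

75 mg

CrCl = (140 − 89) × 90.9 / (72 × 2.38) × 0.85 = 4635.9 / 171.36 × 0.85 ≈ 23.0 mL/min
CrCl ≈ 23 mL/min.
zenovudine: 20–54 mL/min → 25% of 100 mg = 25 mg.
eltrazumab: 10–29 mL/min → 17% of 300 mg = 51 mg.
Total = 25 + 51 = 76 mg.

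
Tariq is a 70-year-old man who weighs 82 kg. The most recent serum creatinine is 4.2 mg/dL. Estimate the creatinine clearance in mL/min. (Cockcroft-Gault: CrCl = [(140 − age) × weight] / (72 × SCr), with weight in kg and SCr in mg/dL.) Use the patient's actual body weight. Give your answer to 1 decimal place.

CrCl = (140 − 70) × 82 / (72 × 4.2) = 5740.0 / 302.40 ≈ 19.0 mL/min

19.0 mL/min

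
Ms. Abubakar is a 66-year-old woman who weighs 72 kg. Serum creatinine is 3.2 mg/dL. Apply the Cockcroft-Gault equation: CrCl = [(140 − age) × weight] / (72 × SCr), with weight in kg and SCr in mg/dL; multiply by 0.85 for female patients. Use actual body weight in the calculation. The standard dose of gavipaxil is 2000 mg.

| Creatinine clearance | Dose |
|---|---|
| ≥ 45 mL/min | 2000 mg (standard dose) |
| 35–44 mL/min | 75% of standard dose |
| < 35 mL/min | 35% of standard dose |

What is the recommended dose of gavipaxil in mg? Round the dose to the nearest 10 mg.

700 mg

CrCl = (140 − 66) × 72 / (72 × 3.2) × 0.85 = 5328.0 / 230.40 × 0.85 ≈ 19.7 mL/min
CrCl ≈ 20 mL/min → bracket < 35 mL/min.
35% of 2000 mg = 700 mg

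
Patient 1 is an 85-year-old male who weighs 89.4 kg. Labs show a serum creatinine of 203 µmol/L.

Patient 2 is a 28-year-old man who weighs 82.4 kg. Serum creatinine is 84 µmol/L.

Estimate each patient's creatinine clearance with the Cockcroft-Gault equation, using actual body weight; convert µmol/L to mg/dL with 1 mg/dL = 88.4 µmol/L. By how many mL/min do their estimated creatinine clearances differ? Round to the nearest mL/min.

Patient 1: SCr = 203 / 88.4 = 2.296 mg/dL
Patient 1: CrCl = (140 − 85) × 89.4 / (72 × 2.296) = 4917.0 / 165.31 ≈ 29.7 mL/min
Patient 2: SCr = 84 / 88.4 = 0.95 mg/dL
Patient 2: CrCl = (140 − 28) × 82.4 / (72 × 0.95) = 9228.8 / 68.40 ≈ 134.9 mL/min
|29.7 − 134.9| = 105.2 mL/min

105 mL/min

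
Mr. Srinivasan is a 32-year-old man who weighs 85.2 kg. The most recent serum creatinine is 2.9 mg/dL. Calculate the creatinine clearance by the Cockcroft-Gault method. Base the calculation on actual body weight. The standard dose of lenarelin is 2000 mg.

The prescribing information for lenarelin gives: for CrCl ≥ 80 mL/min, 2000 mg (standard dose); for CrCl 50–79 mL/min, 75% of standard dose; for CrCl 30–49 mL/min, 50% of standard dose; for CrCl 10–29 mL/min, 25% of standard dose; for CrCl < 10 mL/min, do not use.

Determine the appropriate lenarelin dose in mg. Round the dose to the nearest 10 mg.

1000 mg

CrCl = (140 − 32) × 85.2 / (72 × 2.9) = 9201.6 / 208.80 ≈ 44.1 mL/min
CrCl ≈ 44 mL/min → bracket 30–49 mL/min.
50% of 2000 mg = 1000 mg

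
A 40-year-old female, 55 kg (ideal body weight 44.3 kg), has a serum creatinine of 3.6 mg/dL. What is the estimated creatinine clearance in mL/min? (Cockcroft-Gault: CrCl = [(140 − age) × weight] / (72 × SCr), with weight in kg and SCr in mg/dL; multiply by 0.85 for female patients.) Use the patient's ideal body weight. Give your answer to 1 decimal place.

CrCl = (140 − 40) × 44.3 / (72 × 3.6) × 0.85 = 4430.0 / 259.20 × 0.85 ≈ 14.5 mL/min

14.5 mL/min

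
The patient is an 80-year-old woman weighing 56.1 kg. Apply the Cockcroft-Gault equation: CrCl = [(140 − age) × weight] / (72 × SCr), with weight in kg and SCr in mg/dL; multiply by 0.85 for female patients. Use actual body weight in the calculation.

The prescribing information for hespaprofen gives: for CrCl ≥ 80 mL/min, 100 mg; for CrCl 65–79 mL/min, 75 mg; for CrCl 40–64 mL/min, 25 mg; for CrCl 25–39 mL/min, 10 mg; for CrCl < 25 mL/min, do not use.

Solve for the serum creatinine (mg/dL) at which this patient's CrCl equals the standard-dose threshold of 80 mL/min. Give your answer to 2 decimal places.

Standard dose requires CrCl ≥ 80 mL/min.
Set (140 − 80) × 56.1 × 0.85 / (72 × SCr) = 80
SCr = (140 − 80) × 56.1 × 0.85 / (72 × 80) = 0.497 mg/dL

0.50 mg/dL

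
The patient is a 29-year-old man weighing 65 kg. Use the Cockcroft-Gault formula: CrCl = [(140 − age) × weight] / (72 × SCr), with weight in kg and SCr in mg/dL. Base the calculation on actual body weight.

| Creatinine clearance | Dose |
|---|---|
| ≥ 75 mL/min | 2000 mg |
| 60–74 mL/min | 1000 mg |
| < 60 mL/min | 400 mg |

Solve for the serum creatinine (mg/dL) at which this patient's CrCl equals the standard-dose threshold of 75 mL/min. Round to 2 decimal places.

Standard dose requires CrCl ≥ 75 mL/min.
Set (140 − 29) × 65 / (72 × SCr) = 75
SCr = (140 − 29) × 65 / (72 × 75) = 1.336 mg/dL

1.34 mg/dL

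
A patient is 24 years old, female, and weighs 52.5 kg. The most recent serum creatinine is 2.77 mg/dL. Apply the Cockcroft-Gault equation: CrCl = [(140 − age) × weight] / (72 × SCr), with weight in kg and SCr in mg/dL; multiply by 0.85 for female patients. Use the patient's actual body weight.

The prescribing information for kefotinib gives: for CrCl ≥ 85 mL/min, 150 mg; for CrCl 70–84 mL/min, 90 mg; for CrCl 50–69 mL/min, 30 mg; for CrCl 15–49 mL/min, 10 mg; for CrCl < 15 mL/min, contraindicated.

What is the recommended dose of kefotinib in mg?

CrCl = (140 − 24) × 52.5 / (72 × 2.77) × 0.85 = 6090.0 / 199.44 × 0.85 ≈ 26.0 mL/min
CrCl ≈ 26 mL/min → bracket 15–49 mL/min.
Dose for this bracket: 10 mg.

10 mg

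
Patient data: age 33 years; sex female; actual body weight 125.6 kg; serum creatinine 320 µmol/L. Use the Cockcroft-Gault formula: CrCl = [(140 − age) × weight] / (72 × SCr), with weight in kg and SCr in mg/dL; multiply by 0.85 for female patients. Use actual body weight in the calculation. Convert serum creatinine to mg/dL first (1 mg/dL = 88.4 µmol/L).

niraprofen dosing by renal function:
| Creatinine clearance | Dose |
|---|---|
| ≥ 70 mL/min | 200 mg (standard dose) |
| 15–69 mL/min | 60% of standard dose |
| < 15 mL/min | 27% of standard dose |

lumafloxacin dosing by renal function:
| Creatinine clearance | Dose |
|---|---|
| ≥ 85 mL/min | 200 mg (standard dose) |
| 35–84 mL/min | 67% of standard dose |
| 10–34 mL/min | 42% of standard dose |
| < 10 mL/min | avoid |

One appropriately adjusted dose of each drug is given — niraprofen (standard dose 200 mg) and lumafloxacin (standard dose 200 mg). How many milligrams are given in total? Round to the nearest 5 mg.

SCr = 320 / 88.4 = 3.62 mg/dL
CrCl = (140 − 33) × 125.6 / (72 × 3.62) × 0.85 = 13439.2 / 260.64 × 0.85 ≈ 43.8 mL/min
CrCl ≈ 44 mL/min.
niraprofen: 15–69 mL/min → 60% of 200 mg = 120 mg.
lumafloxacin: 35–84 mL/min → 67% of 200 mg = 134 mg.
Total = 120 + 134 = 254 mg.

255 mg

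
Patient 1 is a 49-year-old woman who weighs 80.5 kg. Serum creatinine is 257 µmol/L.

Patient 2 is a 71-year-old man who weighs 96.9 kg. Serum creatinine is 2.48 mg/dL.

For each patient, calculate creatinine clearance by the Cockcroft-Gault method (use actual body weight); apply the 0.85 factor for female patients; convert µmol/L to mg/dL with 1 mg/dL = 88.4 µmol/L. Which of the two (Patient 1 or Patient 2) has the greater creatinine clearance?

Patient 2

Patient 1: SCr = 257 / 88.4 = 2.907 mg/dL
Patient 1: CrCl = (140 − 49) × 80.5 / (72 × 2.907) × 0.85 = 7325.5 / 209.30 × 0.85 ≈ 29.7 mL/min
Patient 2: CrCl = (140 − 71) × 96.9 / (72 × 2.48) = 6686.1 / 178.56 ≈ 37.4 mL/min
29.7 vs 37.4 mL/min → Patient 2 is higher.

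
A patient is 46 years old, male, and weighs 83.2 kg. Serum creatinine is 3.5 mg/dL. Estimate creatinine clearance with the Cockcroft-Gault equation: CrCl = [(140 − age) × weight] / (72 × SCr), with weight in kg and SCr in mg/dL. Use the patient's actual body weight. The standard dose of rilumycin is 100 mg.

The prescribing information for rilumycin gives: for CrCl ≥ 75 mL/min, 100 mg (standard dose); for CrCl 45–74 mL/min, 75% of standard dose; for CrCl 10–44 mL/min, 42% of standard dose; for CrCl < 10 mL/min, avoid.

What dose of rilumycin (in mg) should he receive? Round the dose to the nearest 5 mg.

40 mg

CrCl = (140 − 46) × 83.2 / (72 × 3.5) = 7820.8 / 252.00 ≈ 31.0 mL/min
CrCl ≈ 31 mL/min → bracket 10–44 mL/min.
42% of 100 mg = 42 mg → 40 mg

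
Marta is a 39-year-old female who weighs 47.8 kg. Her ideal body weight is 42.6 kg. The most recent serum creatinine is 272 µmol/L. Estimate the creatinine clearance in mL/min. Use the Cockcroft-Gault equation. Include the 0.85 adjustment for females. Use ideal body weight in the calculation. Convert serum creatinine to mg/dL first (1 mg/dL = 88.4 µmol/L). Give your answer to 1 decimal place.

16.5 mL/min

SCr = 272 / 88.4 = 3.077 mg/dL
CrCl = (140 − 39) × 42.6 / (72 × 3.077) × 0.85 = 4302.6 / 221.54 × 0.85 ≈ 16.5 mL/min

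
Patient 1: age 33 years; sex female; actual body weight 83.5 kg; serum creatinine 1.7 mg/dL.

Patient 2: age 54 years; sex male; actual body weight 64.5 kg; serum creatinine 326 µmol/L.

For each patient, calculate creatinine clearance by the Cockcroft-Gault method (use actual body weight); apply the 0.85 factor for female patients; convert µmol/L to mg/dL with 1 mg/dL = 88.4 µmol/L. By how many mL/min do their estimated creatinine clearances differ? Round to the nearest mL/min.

41 mL/min

Patient 1: CrCl = (140 − 33) × 83.5 / (72 × 1.7) × 0.85 = 8934.5 / 122.40 × 0.85 ≈ 62.0 mL/min
Patient 2: SCr = 326 / 88.4 = 3.688 mg/dL
Patient 2: CrCl = (140 − 54) × 64.5 / (72 × 3.688) = 5547.0 / 265.54 ≈ 20.9 mL/min
|62.0 − 20.9| = 41.1 mL/min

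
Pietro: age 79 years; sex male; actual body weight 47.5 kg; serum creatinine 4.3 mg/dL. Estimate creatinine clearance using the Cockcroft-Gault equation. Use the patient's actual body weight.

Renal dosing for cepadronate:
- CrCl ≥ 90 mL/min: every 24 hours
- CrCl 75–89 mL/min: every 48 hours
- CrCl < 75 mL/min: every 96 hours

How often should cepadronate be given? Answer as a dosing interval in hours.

every 96 hours

CrCl = (140 − 79) × 47.5 / (72 × 4.3) = 2897.5 / 309.60 ≈ 9.4 mL/min
CrCl ≈ 9 mL/min → bracket < 75 mL/min → every 96 hours.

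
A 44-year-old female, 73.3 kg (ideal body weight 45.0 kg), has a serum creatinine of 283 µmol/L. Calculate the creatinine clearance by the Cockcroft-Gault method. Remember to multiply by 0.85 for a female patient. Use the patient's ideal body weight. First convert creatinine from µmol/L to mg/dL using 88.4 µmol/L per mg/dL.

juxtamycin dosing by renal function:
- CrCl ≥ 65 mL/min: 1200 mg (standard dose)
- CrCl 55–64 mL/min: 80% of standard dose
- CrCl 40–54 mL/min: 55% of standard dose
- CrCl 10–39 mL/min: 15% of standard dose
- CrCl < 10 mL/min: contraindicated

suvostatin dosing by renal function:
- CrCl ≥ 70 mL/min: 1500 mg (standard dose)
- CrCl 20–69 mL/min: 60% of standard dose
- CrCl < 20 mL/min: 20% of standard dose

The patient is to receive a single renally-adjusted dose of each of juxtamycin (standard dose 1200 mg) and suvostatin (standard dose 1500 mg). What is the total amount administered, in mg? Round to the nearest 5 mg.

SCr = 283 / 88.4 = 3.201 mg/dL
CrCl = (140 − 44) × 45 / (72 × 3.201) × 0.85 = 4320.0 / 230.47 × 0.85 ≈ 15.9 mL/min
CrCl ≈ 16 mL/min.
juxtamycin: 10–39 mL/min → 15% of 1200 mg = 180 mg.
suvostatin: < 20 mL/min → 20% of 1500 mg = 300 mg.
Total = 180 + 300 = 480 mg.

480 mg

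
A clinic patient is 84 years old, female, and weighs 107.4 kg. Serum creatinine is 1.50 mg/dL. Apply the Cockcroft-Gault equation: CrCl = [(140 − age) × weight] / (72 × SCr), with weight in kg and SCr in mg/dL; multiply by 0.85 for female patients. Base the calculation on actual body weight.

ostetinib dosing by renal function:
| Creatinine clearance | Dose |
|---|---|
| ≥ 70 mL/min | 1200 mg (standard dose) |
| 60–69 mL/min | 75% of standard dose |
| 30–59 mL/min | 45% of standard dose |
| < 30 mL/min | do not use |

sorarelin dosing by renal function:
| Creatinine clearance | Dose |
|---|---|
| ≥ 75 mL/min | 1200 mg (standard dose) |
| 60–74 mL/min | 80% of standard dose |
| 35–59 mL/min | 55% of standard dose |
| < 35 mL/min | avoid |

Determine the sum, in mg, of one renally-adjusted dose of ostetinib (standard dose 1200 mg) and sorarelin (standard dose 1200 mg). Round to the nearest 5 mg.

CrCl = (140 − 84) × 107.4 / (72 × 1.5) × 0.85 = 6014.4 / 108.00 × 0.85 ≈ 47.3 mL/min
CrCl ≈ 47 mL/min.
ostetinib: 30–59 mL/min → 45% of 1200 mg = 540 mg.
sorarelin: 35–59 mL/min → 55% of 1200 mg = 660 mg.
Total = 540 + 660 = 1200 mg.

1200 mg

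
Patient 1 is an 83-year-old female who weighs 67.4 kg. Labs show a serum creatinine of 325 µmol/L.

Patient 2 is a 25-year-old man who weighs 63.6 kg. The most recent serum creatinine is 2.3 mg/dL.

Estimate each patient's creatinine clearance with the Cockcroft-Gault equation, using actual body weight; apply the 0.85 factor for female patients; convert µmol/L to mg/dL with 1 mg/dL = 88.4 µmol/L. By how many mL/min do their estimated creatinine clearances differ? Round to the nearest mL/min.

32 mL/min

Patient 1: SCr = 325 / 88.4 = 3.676 mg/dL
Patient 1: CrCl = (140 − 83) × 67.4 / (72 × 3.676) × 0.85 = 3841.8 / 264.67 × 0.85 ≈ 12.3 mL/min
Patient 2: CrCl = (140 − 25) × 63.6 / (72 × 2.3) = 7314.0 / 165.60 ≈ 44.2 mL/min
|12.3 − 44.2| = 31.9 mL/min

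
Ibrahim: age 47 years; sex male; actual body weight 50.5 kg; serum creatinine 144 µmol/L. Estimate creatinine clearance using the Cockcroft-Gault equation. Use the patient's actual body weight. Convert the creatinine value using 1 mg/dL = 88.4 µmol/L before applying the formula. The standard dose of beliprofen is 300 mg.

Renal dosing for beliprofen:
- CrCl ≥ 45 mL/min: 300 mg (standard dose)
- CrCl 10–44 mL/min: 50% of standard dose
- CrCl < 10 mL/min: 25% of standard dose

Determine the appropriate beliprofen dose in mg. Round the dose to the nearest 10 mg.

150 mg

SCr = 144 / 88.4 = 1.629 mg/dL
CrCl = (140 − 47) × 50.5 / (72 × 1.629) = 4696.5 / 117.29 ≈ 40.0 mL/min
CrCl ≈ 40 mL/min → bracket 10–44 mL/min.
50% of 300 mg = 150 mg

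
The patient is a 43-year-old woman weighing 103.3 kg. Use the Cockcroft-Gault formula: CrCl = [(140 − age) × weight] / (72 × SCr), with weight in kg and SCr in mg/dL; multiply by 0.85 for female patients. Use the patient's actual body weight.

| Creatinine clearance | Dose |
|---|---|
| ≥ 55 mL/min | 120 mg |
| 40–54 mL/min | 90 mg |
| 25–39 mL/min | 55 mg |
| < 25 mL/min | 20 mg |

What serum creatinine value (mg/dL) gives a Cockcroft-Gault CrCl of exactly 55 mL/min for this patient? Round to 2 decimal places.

Standard dose requires CrCl ≥ 55 mL/min.
Set (140 − 43) × 103.3 × 0.85 / (72 × SCr) = 55
SCr = (140 − 43) × 103.3 × 0.85 / (72 × 55) = 2.151 mg/dL

2.15 mg/dL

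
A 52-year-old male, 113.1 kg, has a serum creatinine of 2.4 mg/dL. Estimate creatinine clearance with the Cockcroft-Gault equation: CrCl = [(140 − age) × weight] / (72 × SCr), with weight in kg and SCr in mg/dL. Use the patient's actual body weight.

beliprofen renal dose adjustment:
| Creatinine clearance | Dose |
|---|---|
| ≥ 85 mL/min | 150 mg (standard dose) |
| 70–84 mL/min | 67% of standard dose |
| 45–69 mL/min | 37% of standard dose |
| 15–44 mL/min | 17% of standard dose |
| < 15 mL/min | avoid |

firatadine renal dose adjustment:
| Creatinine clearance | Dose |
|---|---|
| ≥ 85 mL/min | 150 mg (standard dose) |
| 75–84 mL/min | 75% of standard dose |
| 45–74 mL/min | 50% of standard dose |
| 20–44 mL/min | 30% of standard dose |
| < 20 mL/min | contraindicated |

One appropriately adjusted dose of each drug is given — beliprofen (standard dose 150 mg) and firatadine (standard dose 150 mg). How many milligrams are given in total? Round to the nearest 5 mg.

CrCl = (140 − 52) × 113.1 / (72 × 2.4) = 9952.8 / 172.80 ≈ 57.6 mL/min
CrCl ≈ 58 mL/min.
beliprofen: 45–69 mL/min → 37% of 150 mg = 55.5 mg.
firatadine: 45–74 mL/min → 50% of 150 mg = 75 mg.
Total = 55.5 + 75 = 130.5 mg.

130 mg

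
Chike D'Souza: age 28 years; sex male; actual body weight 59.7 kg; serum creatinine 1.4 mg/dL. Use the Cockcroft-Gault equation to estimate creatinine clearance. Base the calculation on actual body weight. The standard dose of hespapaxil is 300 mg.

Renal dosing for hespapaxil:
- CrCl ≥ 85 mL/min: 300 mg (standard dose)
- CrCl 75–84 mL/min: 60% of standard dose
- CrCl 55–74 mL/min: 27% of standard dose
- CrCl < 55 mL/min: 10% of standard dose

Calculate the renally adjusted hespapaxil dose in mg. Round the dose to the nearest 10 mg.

CrCl = (140 − 28) × 59.7 / (72 × 1.4) = 6686.4 / 100.80 ≈ 66.3 mL/min
CrCl ≈ 66 mL/min → bracket 55–74 mL/min.
27% of 300 mg = 81 mg → 80 mg

80 mg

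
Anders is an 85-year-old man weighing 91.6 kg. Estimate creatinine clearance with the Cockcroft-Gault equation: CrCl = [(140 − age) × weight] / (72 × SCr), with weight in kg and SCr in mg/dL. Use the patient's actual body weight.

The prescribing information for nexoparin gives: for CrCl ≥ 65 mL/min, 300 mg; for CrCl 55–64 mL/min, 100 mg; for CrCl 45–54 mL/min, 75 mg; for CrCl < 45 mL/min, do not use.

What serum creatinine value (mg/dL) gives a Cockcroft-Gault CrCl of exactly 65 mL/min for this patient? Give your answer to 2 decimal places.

1.08 mg/dL

Standard dose requires CrCl ≥ 65 mL/min.
Set (140 − 85) × 91.6 / (72 × SCr) = 65
SCr = (140 − 85) × 91.6 / (72 × 65) = 1.076 mg/dL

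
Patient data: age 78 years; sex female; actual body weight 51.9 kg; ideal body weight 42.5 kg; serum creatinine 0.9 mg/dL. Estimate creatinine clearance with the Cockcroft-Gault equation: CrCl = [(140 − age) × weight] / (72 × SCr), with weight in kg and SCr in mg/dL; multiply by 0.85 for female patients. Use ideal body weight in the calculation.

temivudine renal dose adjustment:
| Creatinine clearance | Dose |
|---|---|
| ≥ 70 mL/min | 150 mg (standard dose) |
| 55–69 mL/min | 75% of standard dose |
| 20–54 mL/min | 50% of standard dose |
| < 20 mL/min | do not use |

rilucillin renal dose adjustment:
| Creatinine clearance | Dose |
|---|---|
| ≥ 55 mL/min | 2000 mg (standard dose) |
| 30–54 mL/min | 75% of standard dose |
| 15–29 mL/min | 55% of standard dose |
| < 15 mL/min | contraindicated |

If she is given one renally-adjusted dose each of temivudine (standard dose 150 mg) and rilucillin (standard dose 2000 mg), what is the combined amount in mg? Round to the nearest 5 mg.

1575 mg

CrCl = (140 − 78) × 42.5 / (72 × 0.9) × 0.85 = 2635.0 / 64.80 × 0.85 ≈ 34.6 mL/min
CrCl ≈ 35 mL/min.
temivudine: 20–54 mL/min → 50% of 150 mg = 75 mg.
rilucillin: 30–54 mL/min → 75% of 2000 mg = 1500 mg.
Total = 75 + 1500 = 1575 mg.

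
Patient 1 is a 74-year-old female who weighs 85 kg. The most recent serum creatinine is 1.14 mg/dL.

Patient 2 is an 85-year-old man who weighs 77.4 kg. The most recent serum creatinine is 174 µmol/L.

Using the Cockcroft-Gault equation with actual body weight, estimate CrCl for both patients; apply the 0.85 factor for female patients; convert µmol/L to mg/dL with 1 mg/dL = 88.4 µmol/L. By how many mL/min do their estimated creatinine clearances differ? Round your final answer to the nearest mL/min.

Patient 1: CrCl = (140 − 74) × 85 / (72 × 1.14) × 0.85 = 5610.0 / 82.08 × 0.85 ≈ 58.1 mL/min
Patient 2: SCr = 174 / 88.4 = 1.968 mg/dL
Patient 2: CrCl = (140 − 85) × 77.4 / (72 × 1.968) = 4257.0 / 141.70 ≈ 30.0 mL/min
|58.1 − 30.0| = 28.1 mL/min

28 mL/min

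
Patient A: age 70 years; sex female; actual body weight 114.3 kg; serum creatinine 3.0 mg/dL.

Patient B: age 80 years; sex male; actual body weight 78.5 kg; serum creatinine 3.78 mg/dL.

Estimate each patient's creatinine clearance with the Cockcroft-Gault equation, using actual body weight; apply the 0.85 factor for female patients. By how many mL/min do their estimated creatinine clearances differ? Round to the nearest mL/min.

14 mL/min

Patient A: CrCl = (140 − 70) × 114.3 / (72 × 3) × 0.85 = 8001.0 / 216.00 × 0.85 ≈ 31.5 mL/min
Patient B: CrCl = (140 − 80) × 78.5 / (72 × 3.78) = 4710.0 / 272.16 ≈ 17.3 mL/min
|31.5 − 17.3| = 14.2 mL/min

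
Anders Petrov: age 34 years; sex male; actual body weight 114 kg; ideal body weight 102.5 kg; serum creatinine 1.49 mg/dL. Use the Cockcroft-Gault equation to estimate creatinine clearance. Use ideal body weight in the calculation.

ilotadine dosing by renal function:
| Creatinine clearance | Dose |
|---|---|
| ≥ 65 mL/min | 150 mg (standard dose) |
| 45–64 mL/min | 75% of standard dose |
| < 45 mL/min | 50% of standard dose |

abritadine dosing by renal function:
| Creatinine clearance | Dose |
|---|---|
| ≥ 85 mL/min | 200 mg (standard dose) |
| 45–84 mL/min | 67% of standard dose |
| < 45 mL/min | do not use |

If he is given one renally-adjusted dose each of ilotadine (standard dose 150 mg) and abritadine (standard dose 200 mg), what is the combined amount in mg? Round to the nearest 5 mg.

CrCl = (140 − 34) × 102.5 / (72 × 1.49) = 10865.0 / 107.28 ≈ 101.3 mL/min
CrCl ≈ 101 mL/min.
ilotadine: ≥ 65 mL/min → 100% of 150 mg = 150 mg.
abritadine: ≥ 85 mL/min → 100% of 200 mg = 200 mg.
Total = 150 + 200 = 350 mg.

350 mg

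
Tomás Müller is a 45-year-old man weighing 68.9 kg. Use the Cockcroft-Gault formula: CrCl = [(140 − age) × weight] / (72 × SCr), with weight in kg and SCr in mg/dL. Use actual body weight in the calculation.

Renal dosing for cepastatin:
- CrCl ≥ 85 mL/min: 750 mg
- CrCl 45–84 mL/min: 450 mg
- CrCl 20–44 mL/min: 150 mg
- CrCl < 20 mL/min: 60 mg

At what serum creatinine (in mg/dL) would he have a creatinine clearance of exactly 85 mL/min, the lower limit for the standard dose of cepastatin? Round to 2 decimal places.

1.07 mg/dL

Standard dose requires CrCl ≥ 85 mL/min.
Set (140 − 45) × 68.9 / (72 × SCr) = 85
SCr = (140 − 45) × 68.9 / (72 × 85) = 1.070 mg/dL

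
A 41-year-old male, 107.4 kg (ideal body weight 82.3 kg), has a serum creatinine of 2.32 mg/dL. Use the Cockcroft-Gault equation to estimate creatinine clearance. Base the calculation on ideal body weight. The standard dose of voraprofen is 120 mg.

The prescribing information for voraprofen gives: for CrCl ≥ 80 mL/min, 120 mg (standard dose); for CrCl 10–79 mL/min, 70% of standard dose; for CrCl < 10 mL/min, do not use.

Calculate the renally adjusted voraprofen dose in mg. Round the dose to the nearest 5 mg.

85 mg

CrCl = (140 − 41) × 82.3 / (72 × 2.32) = 8147.7 / 167.04 ≈ 48.8 mL/min
CrCl ≈ 49 mL/min → bracket 10–79 mL/min.
70% of 120 mg = 84 mg → 85 mg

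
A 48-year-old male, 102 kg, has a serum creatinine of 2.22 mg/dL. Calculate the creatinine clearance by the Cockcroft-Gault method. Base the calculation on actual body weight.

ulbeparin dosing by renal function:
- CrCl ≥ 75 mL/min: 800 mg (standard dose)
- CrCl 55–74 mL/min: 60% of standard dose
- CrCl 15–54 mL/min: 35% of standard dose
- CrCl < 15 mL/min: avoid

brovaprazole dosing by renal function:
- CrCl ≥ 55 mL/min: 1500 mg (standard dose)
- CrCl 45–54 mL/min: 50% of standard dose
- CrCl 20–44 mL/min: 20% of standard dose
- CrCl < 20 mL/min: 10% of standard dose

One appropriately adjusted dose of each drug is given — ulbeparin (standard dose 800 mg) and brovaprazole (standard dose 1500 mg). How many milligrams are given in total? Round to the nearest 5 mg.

1980 mg

CrCl = (140 − 48) × 102 / (72 × 2.22) = 9384.0 / 159.84 ≈ 58.7 mL/min
CrCl ≈ 59 mL/min.
ulbeparin: 55–74 mL/min → 60% of 800 mg = 480 mg.
brovaprazole: ≥ 55 mL/min → 100% of 1500 mg = 1500 mg.
Total = 480 + 1500 = 1980 mg.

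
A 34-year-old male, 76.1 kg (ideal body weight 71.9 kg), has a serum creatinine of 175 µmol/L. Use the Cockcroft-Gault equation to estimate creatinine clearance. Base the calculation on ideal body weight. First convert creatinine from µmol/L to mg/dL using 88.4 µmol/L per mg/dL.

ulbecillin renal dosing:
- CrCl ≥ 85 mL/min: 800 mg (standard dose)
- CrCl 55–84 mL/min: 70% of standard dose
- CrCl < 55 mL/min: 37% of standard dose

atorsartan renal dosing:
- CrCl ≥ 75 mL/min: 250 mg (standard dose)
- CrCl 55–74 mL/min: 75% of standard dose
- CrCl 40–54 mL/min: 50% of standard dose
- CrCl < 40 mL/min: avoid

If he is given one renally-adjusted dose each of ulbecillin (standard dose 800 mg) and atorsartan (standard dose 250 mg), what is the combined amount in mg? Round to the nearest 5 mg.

420 mg

SCr = 175 / 88.4 = 1.98 mg/dL
CrCl = (140 − 34) × 71.9 / (72 × 1.98) = 7621.4 / 142.56 ≈ 53.5 mL/min
CrCl ≈ 53 mL/min.
ulbecillin: < 55 mL/min → 37% of 800 mg = 296 mg.
atorsartan: 40–54 mL/min → 50% of 250 mg = 125 mg.
Total = 296 + 125 = 421 mg.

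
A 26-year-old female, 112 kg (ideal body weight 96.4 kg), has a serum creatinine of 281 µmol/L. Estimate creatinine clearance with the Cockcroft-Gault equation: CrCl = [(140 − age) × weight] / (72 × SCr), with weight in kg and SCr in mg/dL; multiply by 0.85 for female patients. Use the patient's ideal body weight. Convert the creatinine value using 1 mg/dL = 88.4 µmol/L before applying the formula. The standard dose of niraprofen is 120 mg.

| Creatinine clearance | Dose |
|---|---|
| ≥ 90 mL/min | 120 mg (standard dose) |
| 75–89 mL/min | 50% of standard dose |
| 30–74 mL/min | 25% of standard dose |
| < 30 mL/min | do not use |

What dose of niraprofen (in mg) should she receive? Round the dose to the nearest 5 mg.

30 mg

SCr = 281 / 88.4 = 3.179 mg/dL
CrCl = (140 − 26) × 96.4 / (72 × 3.179) × 0.85 = 10989.6 / 228.89 × 0.85 ≈ 40.8 mL/min
CrCl ≈ 41 mL/min → bracket 30–74 mL/min.
25% of 120 mg = 30 mg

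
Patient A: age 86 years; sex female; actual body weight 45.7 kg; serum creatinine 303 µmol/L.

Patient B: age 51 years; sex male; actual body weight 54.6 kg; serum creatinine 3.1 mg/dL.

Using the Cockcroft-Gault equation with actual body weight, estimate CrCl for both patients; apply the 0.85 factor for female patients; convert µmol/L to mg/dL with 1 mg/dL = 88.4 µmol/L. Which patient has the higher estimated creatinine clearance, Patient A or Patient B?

Patient B

Patient A: SCr = 303 / 88.4 = 3.428 mg/dL
Patient A: CrCl = (140 − 86) × 45.7 / (72 × 3.428) × 0.85 = 2467.8 / 246.82 × 0.85 ≈ 8.5 mL/min
Patient B: CrCl = (140 − 51) × 54.6 / (72 × 3.1) = 4859.4 / 223.20 ≈ 21.8 mL/min
8.5 vs 21.8 mL/min → Patient B is higher.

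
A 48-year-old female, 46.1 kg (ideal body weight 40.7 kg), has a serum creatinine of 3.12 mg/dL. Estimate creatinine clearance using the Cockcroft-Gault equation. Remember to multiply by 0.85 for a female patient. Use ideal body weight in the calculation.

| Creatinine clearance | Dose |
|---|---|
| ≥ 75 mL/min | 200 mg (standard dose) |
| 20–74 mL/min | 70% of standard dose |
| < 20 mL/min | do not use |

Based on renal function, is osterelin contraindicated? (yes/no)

CrCl = (140 − 48) × 40.7 / (72 × 3.12) × 0.85 = 3744.4 / 224.64 × 0.85 ≈ 14.2 mL/min
CrCl ≈ 14 mL/min, which is < 20 mL/min.

yes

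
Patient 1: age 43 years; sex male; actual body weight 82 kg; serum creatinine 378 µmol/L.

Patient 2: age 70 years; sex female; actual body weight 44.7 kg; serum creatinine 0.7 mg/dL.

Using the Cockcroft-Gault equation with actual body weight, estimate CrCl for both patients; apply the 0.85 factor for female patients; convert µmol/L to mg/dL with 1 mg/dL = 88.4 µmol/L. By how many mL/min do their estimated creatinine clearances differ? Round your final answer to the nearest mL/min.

27 mL/min

Patient 1: SCr = 378 / 88.4 = 4.276 mg/dL
Patient 1: CrCl = (140 − 43) × 82 / (72 × 4.276) = 7954.0 / 307.87 ≈ 25.8 mL/min
Patient 2: CrCl = (140 − 70) × 44.7 / (72 × 0.7) × 0.85 = 3129.0 / 50.40 × 0.85 ≈ 52.8 mL/min
|25.8 − 52.8| = 27.0 mL/min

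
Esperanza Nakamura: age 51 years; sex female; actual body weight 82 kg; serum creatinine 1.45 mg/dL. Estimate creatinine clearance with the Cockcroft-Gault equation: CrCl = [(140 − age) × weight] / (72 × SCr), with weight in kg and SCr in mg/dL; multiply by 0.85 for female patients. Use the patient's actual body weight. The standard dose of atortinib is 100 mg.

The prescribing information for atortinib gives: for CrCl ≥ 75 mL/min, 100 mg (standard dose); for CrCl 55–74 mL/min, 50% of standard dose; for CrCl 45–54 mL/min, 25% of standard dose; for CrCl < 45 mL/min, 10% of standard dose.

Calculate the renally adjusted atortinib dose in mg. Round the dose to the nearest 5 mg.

CrCl = (140 − 51) × 82 / (72 × 1.45) × 0.85 = 7298.0 / 104.40 × 0.85 ≈ 59.4 mL/min
CrCl ≈ 59 mL/min → bracket 55–74 mL/min.
50% of 100 mg = 50 mg

50 mg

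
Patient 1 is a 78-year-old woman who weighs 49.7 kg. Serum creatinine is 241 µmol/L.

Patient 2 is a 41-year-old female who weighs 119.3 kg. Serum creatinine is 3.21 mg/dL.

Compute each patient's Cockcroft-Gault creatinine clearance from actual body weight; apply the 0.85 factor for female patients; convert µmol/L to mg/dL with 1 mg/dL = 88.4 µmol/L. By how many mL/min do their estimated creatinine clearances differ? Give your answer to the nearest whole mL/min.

30 mL/min

Patient 1: SCr = 241 / 88.4 = 2.726 mg/dL
Patient 1: CrCl = (140 − 78) × 49.7 / (72 × 2.726) × 0.85 = 3081.4 / 196.27 × 0.85 ≈ 13.3 mL/min
Patient 2: CrCl = (140 − 41) × 119.3 / (72 × 3.21) × 0.85 = 11810.7 / 231.12 × 0.85 ≈ 43.4 mL/min
|13.3 − 43.4| = 30.1 mL/min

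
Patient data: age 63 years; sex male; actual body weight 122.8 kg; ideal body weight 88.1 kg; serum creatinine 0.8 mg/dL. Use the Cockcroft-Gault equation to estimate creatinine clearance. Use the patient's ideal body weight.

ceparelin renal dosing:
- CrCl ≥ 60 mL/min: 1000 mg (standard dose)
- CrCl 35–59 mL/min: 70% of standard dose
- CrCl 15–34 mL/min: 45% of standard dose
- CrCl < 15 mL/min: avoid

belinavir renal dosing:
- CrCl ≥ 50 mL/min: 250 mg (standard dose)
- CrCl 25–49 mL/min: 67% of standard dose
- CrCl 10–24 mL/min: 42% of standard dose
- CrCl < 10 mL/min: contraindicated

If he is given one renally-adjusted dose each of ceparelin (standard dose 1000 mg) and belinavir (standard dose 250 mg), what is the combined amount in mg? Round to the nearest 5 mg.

CrCl = (140 − 63) × 88.1 / (72 × 0.8) = 6783.7 / 57.60 ≈ 117.8 mL/min
CrCl ≈ 118 mL/min.
ceparelin: ≥ 60 mL/min → 100% of 1000 mg = 1000 mg.
belinavir: ≥ 50 mL/min → 100% of 250 mg = 250 mg.
Total = 1000 + 250 = 1250 mg.

1250 mg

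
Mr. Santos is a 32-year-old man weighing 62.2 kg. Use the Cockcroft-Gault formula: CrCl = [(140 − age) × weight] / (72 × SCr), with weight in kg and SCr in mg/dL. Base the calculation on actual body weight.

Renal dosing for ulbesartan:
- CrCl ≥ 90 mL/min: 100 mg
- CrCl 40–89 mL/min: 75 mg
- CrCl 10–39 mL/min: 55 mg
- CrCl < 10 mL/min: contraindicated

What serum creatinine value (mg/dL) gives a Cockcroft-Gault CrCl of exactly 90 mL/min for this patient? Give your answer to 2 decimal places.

Standard dose requires CrCl ≥ 90 mL/min.
Set (140 − 32) × 62.2 / (72 × SCr) = 90
SCr = (140 − 32) × 62.2 / (72 × 90) = 1.037 mg/dL

1.04 mg/dL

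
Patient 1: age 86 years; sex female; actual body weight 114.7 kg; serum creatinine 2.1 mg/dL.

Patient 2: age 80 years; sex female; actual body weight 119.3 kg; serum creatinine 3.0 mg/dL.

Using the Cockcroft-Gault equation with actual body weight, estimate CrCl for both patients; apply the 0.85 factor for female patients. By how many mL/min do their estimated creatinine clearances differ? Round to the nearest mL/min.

7 mL/min

Patient 1: CrCl = (140 − 86) × 114.7 / (72 × 2.1) × 0.85 = 6193.8 / 151.20 × 0.85 ≈ 34.8 mL/min
Patient 2: CrCl = (140 − 80) × 119.3 / (72 × 3) × 0.85 = 7158.0 / 216.00 × 0.85 ≈ 28.2 mL/min
|34.8 − 28.2| = 6.6 mL/min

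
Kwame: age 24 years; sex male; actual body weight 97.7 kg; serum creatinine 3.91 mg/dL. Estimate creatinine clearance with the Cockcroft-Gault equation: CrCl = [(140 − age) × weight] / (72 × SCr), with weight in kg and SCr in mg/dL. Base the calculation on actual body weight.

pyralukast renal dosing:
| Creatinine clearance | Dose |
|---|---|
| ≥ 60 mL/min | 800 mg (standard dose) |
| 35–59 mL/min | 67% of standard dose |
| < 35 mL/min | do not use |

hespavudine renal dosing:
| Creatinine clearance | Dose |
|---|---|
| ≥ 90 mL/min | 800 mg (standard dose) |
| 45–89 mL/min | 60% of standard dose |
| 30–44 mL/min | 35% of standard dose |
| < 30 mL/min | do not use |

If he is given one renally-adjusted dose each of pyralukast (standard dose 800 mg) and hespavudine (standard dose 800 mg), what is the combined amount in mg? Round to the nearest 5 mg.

815 mg

CrCl = (140 − 24) × 97.7 / (72 × 3.91) = 11333.2 / 281.52 ≈ 40.3 mL/min
CrCl ≈ 40 mL/min.
pyralukast: 35–59 mL/min → 67% of 800 mg = 536 mg.
hespavudine: 30–44 mL/min → 35% of 800 mg = 280 mg.
Total = 536 + 280 = 816 mg.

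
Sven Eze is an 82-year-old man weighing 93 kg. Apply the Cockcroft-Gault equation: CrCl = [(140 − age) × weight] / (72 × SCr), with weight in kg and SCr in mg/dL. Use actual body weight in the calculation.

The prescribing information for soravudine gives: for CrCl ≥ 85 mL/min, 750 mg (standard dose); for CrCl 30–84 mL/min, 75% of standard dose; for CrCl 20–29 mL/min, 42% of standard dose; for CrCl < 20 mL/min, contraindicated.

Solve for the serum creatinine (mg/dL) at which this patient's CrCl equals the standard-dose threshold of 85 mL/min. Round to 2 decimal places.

0.88 mg/dL

Standard dose requires CrCl ≥ 85 mL/min.
Set (140 − 82) × 93 / (72 × SCr) = 85
SCr = (140 − 82) × 93 / (72 × 85) = 0.881 mg/dL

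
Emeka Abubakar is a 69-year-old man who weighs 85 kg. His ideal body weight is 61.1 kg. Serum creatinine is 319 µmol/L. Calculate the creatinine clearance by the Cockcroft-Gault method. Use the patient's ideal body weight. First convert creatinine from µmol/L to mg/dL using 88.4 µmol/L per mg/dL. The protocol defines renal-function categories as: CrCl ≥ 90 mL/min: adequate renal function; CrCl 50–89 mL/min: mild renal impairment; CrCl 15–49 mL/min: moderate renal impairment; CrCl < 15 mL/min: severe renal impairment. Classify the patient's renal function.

SCr = 319 / 88.4 = 3.609 mg/dL
CrCl = (140 − 69) × 61.1 / (72 × 3.609) = 4338.1 / 259.85 ≈ 16.7 mL/min
17 mL/min falls in the 'moderate renal impairment' range.

moderate renal impairment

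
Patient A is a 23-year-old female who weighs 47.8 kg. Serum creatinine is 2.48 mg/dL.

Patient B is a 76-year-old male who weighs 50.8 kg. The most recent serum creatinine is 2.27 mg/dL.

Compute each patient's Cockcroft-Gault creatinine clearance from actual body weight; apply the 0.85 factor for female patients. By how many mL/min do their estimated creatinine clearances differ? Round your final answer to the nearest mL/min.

Patient A: CrCl = (140 − 23) × 47.8 / (72 × 2.48) × 0.85 = 5592.6 / 178.56 × 0.85 ≈ 26.6 mL/min
Patient B: CrCl = (140 − 76) × 50.8 / (72 × 2.27) = 3251.2 / 163.44 ≈ 19.9 mL/min
|26.6 − 19.9| = 6.7 mL/min

7 mL/min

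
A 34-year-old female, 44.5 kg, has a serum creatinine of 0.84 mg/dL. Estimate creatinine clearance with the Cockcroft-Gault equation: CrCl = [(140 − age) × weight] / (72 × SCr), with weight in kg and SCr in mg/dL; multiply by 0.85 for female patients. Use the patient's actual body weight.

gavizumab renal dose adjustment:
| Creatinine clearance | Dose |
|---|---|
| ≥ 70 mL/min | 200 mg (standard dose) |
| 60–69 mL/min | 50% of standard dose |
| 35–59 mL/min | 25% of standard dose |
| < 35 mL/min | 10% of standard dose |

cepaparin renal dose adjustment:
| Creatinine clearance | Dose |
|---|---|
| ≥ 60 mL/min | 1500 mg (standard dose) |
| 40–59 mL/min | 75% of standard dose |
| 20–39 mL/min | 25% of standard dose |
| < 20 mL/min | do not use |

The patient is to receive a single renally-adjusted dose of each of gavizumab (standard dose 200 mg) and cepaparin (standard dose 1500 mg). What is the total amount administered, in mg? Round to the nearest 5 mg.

CrCl = (140 − 34) × 44.5 / (72 × 0.84) × 0.85 = 4717.0 / 60.48 × 0.85 ≈ 66.3 mL/min
CrCl ≈ 66 mL/min.
gavizumab: 60–69 mL/min → 50% of 200 mg = 100 mg.
cepaparin: ≥ 60 mL/min → 100% of 1500 mg = 1500 mg.
Total = 100 + 1500 = 1600 mg.

1600 mg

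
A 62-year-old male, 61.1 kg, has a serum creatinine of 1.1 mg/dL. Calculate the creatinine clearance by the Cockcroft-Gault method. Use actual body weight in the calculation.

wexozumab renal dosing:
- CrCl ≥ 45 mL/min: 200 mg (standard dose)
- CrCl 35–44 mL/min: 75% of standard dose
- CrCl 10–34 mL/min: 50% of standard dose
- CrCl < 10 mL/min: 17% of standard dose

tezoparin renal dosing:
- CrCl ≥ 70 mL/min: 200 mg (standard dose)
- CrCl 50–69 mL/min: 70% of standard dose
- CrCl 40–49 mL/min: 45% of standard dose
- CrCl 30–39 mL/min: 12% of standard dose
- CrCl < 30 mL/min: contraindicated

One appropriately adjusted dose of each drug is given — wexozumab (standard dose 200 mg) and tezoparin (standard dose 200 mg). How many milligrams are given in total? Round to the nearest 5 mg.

340 mg

CrCl = (140 − 62) × 61.1 / (72 × 1.1) = 4765.8 / 79.20 ≈ 60.2 mL/min
CrCl ≈ 60 mL/min.
wexozumab: ≥ 45 mL/min → 100% of 200 mg = 200 mg.
tezoparin: 50–69 mL/min → 70% of 200 mg = 140 mg.
Total = 200 + 140 = 340 mg.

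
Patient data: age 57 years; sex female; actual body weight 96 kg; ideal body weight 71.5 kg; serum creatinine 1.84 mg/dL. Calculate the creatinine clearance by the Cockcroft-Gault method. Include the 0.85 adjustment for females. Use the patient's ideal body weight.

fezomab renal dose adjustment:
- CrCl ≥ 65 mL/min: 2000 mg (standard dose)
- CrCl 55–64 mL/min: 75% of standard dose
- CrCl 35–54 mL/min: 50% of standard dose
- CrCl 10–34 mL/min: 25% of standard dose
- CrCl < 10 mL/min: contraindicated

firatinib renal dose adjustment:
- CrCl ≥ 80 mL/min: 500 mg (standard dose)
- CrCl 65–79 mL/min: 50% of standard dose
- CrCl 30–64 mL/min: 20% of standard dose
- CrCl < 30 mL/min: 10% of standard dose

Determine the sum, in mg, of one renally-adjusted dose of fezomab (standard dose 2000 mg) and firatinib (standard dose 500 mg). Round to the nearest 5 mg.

CrCl = (140 − 57) × 71.5 / (72 × 1.84) × 0.85 = 5934.5 / 132.48 × 0.85 ≈ 38.1 mL/min
CrCl ≈ 38 mL/min.
fezomab: 35–54 mL/min → 50% of 2000 mg = 1000 mg.
firatinib: 30–64 mL/min → 20% of 500 mg = 100 mg.
Total = 1000 + 100 = 1100 mg.

1100 mg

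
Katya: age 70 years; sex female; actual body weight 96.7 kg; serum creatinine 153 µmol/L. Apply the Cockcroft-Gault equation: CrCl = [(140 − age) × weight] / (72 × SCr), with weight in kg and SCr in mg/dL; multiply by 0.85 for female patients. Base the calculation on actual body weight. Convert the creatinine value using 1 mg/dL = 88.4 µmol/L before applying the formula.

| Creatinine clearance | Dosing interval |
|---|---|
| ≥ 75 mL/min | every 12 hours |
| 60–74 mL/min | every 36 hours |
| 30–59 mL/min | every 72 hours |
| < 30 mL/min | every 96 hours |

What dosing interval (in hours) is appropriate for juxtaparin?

every 72 hours

SCr = 153 / 88.4 = 1.731 mg/dL
CrCl = (140 − 70) × 96.7 / (72 × 1.731) × 0.85 = 6769.0 / 124.63 × 0.85 ≈ 46.2 mL/min
CrCl ≈ 46 mL/min → bracket 30–59 mL/min → every 72 hours.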